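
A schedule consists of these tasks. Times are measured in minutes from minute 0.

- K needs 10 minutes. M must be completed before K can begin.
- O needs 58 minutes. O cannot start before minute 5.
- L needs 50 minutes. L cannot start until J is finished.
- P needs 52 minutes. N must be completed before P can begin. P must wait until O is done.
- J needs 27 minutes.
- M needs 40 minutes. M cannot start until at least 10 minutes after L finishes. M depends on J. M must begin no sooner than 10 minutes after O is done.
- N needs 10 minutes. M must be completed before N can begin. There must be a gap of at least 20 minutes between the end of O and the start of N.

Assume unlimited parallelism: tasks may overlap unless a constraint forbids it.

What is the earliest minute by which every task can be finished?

After its own release at minute 5, O can start at minute 5 and finishes at minute 63.
Nothing blocks J, so it runs from minute 0 to minute 27.
L cannot begin until J (finishes minute 27). It runs from minute 27 to 27 + 50 = minute 77.
M cannot start until L (finishes minute 77, plus 10-minute gap → minute 87); J (finishes minute 27); O (finishes minute 63, plus 10-minute gap → minute 73). The controlling bound is minute 87, so M finishes at 87 + 40 = minute 127.
N has to wait for M (finishes minute 127); O (finishes minute 63, plus 20-minute gap → minute 83). The latest of these is minute 127, so N runs minute 127 to 127 + 10 = minute 137.
P cannot start until N (finishes minute 137); O (finishes minute 63). The controlling bound is minute 137, so P finishes at 137 + 52 = minute 189.
K waits on M (finishes minute 127), so it starts at minute 127 and finishes at 127 + 10 = minute 137.
All tasks are finished once the last one completes. Finish times: J at 27, K at 137, L at 77, M at 127, N at 137, O at 63, P at 189. The latest is minute 189.

189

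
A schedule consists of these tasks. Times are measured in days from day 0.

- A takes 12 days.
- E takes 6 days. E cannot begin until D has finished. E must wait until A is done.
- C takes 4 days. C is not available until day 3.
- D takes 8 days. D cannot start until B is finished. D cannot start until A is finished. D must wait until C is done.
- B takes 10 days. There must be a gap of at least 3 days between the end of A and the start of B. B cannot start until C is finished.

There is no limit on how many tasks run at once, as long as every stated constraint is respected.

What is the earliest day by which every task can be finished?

C waits on its own release at day 3, so it starts at day 3 and finishes at 3 + 4 = day 7.
A has no prerequisites, so it starts at day 0 and finishes at day 12.
For B: A (finishes day 12, plus 3-day gap → day 15); C (finishes day 7). Taking the maximum gives a start of day 15, and it finishes at 15 + 10 = day 25.
For D: B (finishes day 25); A (finishes day 12); C (finishes day 7). Taking the maximum gives a start of day 25, and it finishes at 25 + 8 = day 33.
E has to wait for D (finishes day 33); A (finishes day 12). The latest of these is day 33, so E runs day 33 to 33 + 6 = day 39.
All tasks are finished once the last one completes. Finish times: A at 12, B at 25, C at 7, D at 33, E at 39. The latest is day 39.

39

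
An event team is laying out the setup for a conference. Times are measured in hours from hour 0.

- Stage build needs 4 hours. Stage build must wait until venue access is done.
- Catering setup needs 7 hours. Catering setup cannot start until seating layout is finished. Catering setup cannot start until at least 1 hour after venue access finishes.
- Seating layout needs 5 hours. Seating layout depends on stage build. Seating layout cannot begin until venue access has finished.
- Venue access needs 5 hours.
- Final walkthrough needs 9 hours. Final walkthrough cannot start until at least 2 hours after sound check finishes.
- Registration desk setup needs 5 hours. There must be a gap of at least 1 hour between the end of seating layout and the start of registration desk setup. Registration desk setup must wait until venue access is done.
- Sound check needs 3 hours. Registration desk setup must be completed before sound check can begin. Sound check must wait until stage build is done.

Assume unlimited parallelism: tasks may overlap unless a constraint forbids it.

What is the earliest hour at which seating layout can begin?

9

Venue access has no prerequisites, so it starts at hour 0 and finishes at hour 5.
After venue access (finishes hour 5), stage build can start at hour 5 and finishes at hour 9.
Seating layout waits on stage build (finishes hour 9); venue access (finishes hour 5). The latest of these is hour 9, which is the earliest seating layout can start.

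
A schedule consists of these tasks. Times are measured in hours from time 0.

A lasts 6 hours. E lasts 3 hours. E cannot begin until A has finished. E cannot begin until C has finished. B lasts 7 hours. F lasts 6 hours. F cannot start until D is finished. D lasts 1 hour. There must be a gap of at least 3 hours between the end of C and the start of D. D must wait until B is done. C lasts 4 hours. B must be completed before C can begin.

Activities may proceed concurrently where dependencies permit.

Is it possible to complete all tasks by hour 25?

Yes

Nothing blocks B, so it runs from hour 0 to hour 7.
C waits on B (finishes hour 7), so it starts at hour 7 and finishes at 7 + 4 = hour 11.
D cannot start until C (finishes hour 11, plus 3-hour gap → hour 14); B (finishes hour 7). The controlling bound is hour 14, so D finishes at 14 + 1 = hour 15.
F cannot begin until D (finishes hour 15). It runs from hour 15 to 15 + 6 = hour 21.
A can start immediately at hour 0; it finishes at hour 6.
For E: A (finishes hour 6); C (finishes hour 11). Taking the maximum gives a start of hour 11, and it finishes at 11 + 3 = hour 14.
Every task is finished by hour 21, which is no later than the deadline of 25, so the schedule is feasible.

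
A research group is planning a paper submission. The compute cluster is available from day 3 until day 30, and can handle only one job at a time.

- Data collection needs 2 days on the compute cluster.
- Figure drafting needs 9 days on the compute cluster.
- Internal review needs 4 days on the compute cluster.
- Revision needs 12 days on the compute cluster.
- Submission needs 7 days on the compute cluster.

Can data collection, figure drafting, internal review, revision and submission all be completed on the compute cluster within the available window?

No

The compute cluster window is 30 − 3 = 27 days.
Running back to back, the jobs need 2 + 9 + 4 + 12 + 7 = 34 days on the compute cluster.
Since 34 > 27, they cannot all fit.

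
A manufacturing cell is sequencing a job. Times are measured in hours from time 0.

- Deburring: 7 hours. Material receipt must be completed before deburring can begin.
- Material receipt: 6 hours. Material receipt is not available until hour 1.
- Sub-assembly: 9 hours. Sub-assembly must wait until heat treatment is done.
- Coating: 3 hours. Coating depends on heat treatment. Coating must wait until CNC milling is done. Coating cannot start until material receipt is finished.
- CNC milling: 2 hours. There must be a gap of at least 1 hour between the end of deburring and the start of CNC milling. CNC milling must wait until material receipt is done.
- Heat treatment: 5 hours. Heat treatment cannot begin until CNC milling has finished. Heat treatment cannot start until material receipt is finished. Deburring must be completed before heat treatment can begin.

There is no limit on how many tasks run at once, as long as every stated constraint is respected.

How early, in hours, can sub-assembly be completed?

Material receipt cannot begin until its own release at hour 1. It runs from hour 1 to 1 + 6 = hour 7.
Deburring cannot begin until material receipt (finishes hour 7). It runs from hour 7 to 7 + 7 = hour 14.
CNC milling needs all of deburring (finishes hour 14, plus 1-hour gap → hour 15); material receipt (finishes hour 7). That puts its earliest start at hour 15; it finishes at 15 + 2 = hour 17.
Heat treatment has to wait for CNC milling (finishes hour 17); material receipt (finishes hour 7); deburring (finishes hour 14). The latest of these is hour 17, so heat treatment runs hour 17 to 17 + 5 = hour 22.
After heat treatment (finishes hour 22), sub-assembly can start at hour 22 and finishes at hour 31.

31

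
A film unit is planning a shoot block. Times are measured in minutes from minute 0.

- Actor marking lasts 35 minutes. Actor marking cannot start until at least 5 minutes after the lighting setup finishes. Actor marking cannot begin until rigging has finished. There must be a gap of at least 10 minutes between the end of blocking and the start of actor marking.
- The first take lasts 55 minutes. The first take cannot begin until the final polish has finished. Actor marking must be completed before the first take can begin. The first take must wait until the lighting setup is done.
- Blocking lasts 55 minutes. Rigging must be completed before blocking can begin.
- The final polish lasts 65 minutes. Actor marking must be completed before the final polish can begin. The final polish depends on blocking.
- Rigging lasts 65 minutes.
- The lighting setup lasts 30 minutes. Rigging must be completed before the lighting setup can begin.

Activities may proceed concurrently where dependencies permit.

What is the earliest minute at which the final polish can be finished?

Rigging has no prerequisites, so it starts at minute 0 and finishes at minute 65.
After rigging (finishes minute 65), blocking can start at minute 65 and finishes at minute 120.
After rigging (finishes minute 65), the lighting setup can start at minute 65 and finishes at minute 95.
Actor marking cannot start until the lighting setup (finishes minute 95, plus 5-minute gap → minute 100); rigging (finishes minute 65); blocking (finishes minute 120, plus 10-minute gap → minute 130). The controlling bound is minute 130, so actor marking finishes at 130 + 35 = minute 165.
For the final polish: actor marking (finishes minute 165); blocking (finishes minute 120). Taking the maximum gives a start of minute 165, and it finishes at 165 + 65 = minute 230.

230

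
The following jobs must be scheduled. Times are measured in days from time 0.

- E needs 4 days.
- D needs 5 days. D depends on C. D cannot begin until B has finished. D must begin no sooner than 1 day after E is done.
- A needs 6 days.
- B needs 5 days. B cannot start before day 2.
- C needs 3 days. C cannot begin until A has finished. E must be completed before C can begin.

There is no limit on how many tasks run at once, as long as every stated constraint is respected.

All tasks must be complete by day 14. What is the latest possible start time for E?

D has no dependents, so it just needs to finish by day 14. Starting by 14 − 5 = day 9 achieves that.
Since D (must start by day 9) depends on it, C must finish by day 9. Backing off its 3-day duration gives a latest start of day 6.
E must finish in time for C (must start by day 6); D (must start by day 9, minus 1-day gap → day 8). The tightest is day 6, so E must start by 6 − 4 = day 2.

2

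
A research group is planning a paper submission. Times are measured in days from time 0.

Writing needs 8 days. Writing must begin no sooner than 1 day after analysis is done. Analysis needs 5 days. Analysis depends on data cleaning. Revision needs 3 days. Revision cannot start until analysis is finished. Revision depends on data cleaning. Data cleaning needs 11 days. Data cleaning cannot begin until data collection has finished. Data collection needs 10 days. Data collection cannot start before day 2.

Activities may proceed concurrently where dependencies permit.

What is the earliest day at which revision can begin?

28

Data collection cannot begin until its own release at day 2. It runs from day 2 to 2 + 10 = day 12.
After data collection (finishes day 12), data cleaning can start at day 12 and finishes at day 23.
Analysis cannot begin until data cleaning (finishes day 23). It runs from day 23 to 23 + 5 = day 28.
Revision waits on analysis (finishes day 28); data cleaning (finishes day 23). The latest of these is day 28, which is the earliest revision can start.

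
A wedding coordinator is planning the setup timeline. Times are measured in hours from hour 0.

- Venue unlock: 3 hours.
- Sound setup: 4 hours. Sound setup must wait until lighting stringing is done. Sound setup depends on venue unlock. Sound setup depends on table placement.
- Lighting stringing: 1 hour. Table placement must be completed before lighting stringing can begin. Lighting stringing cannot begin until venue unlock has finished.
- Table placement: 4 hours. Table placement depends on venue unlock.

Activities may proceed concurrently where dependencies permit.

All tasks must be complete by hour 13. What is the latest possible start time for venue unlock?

Sound setup must finish by hour 13; it takes 4 hours, so it must start by 13 − 4 = hour 9.
Lighting stringing has to be done before sound setup (must start by hour 9). That means finishing by hour 9, i.e. starting by 9 − 1 = hour 8.
For table placement: lighting stringing (must start by hour 8); sound setup (must start by hour 9). The most restrictive is hour 8; with a 4-hour duration, table placement must start by hour 4.
Venue unlock must finish in time for table placement (must start by hour 4); lighting stringing (must start by hour 8); sound setup (must start by hour 9). The tightest is hour 4, so venue unlock must start by 4 − 3 = hour 1.

1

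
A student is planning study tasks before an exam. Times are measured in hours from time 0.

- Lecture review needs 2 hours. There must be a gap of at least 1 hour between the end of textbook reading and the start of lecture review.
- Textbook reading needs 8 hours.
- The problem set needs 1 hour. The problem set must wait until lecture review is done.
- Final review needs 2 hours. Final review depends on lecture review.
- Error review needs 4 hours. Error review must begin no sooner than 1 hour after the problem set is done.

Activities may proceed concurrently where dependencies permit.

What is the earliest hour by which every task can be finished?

Textbook reading can start immediately at hour 0; it finishes at hour 8.
Lecture review cannot begin until textbook reading (finishes hour 8, plus 1-hour gap → hour 9). It runs from hour 9 to 9 + 2 = hour 11.
Final review waits on lecture review (finishes hour 11), so it starts at hour 11 and finishes at 11 + 2 = hour 13.
The problem set cannot begin until lecture review (finishes hour 11). It runs from hour 11 to 11 + 1 = hour 12.
After the problem set (finishes hour 12, plus 1-hour gap → hour 13), error review can start at hour 13 and finishes at hour 17.
All tasks are finished once the last one completes. Finish times: Textbook reading at 8, Lecture review at 11, The problem set at 12, Error review at 17, Final review at 13. The latest is hour 17.

17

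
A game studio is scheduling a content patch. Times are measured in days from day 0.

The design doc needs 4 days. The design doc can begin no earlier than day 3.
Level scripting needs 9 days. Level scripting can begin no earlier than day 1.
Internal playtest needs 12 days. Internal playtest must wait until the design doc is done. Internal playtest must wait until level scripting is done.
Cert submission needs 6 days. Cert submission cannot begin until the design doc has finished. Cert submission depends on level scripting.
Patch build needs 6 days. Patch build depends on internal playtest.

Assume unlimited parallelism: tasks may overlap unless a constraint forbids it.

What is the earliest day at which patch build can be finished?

28

Level scripting waits on its own release at day 1, so it starts at day 1 and finishes at 1 + 9 = day 10.
The design doc cannot begin until its own release at day 3. It runs from day 3 to 3 + 4 = day 7.
Internal playtest has to wait for the design doc (finishes day 7); level scripting (finishes day 10). The latest of these is day 10, so internal playtest runs day 10 to 10 + 12 = day 22.
After internal playtest (finishes day 22), patch build can start at day 22 and finishes at day 28.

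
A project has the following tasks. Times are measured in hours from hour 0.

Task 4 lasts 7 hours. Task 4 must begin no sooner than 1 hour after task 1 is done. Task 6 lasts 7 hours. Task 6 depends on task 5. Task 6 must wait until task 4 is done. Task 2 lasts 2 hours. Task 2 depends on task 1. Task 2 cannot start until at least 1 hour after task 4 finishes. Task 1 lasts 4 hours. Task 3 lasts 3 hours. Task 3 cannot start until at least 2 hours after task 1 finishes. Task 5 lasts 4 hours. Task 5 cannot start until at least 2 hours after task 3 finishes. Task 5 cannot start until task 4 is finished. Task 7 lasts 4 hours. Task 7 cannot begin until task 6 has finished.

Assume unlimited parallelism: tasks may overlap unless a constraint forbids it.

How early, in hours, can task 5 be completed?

16

Nothing blocks task 1, so it runs from hour 0 to hour 4.
Task 4 cannot begin until task 1 (finishes hour 4, plus 1-hour gap → hour 5). It runs from hour 5 to 5 + 7 = hour 12.
After task 1 (finishes hour 4, plus 2-hour gap → hour 6), task 3 can start at hour 6 and finishes at hour 9.
Task 5 cannot start until task 3 (finishes hour 9, plus 2-hour gap → hour 11); task 4 (finishes hour 12). The controlling bound is hour 12, so task 5 finishes at 12 + 4 = hour 16.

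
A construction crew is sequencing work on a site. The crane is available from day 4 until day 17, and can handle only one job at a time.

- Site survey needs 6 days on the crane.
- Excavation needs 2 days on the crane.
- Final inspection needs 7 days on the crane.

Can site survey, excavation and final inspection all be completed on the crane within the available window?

No

The crane window is 17 − 4 = 13 days.
Running back to back, the jobs need 6 + 2 + 7 = 15 days on the crane.
Since 15 > 13, they cannot all fit.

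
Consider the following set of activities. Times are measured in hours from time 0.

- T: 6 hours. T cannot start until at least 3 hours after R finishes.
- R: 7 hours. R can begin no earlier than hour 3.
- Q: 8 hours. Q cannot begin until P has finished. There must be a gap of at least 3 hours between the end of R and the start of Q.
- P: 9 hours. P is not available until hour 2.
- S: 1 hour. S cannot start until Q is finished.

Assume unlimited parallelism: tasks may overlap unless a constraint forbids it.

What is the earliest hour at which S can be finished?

22

R waits on its own release at hour 3, so it starts at hour 3 and finishes at 3 + 7 = hour 10.
After its own release at hour 2, P can start at hour 2 and finishes at hour 11.
Q has to wait for P (finishes hour 11); R (finishes hour 10, plus 3-hour gap → hour 13). The latest of these is hour 13, so Q runs hour 13 to 13 + 8 = hour 21.
After Q (finishes hour 21), S can start at hour 21 and finishes at hour 22.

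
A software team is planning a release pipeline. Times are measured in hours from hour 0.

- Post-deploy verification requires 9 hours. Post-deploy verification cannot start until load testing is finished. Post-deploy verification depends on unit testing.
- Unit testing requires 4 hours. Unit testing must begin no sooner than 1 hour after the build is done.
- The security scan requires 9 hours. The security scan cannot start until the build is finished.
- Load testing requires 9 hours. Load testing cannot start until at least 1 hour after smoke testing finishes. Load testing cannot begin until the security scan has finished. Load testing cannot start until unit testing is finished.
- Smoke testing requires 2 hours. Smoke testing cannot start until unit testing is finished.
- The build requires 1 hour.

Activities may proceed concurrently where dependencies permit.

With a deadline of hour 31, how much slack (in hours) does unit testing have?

The build can start immediately at hour 0; it finishes at hour 1.
Unit testing waits on the build (finishes hour 1, plus 1-hour gap → hour 2), so it starts at hour 2 and finishes at 2 + 4 = hour 6.

Working backward from the deadline:
To finish by hour 31, post-deploy verification (duration 9) must start no later than hour 22.
Load testing feeds into post-deploy verification (must start by hour 22); so load testing must finish by hour 22 and therefore start by hour 13.
Smoke testing feeds into load testing (must start by hour 13, minus 1-hour gap → hour 12); so smoke testing must finish by hour 12 and therefore start by hour 10.
Unit testing must finish in time for smoke testing (must start by hour 10); load testing (must start by hour 13); post-deploy verification (must start by hour 22). The tightest is hour 10, so unit testing must start by 10 − 4 = hour 6.
So unit testing can start as early as hour 2 and as late as hour 6, giving 6 − 2 = 4 hours of slack.

4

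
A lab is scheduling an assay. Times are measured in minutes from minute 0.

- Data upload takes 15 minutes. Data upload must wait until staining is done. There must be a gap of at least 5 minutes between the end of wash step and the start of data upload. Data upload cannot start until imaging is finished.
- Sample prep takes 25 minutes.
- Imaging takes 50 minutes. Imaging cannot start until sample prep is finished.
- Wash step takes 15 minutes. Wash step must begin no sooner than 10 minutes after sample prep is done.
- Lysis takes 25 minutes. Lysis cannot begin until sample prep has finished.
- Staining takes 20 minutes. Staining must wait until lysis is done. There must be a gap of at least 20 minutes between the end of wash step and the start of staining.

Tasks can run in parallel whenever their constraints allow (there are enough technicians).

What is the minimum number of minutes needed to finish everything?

105

Nothing blocks sample prep, so it runs from minute 0 to minute 25.
Imaging cannot begin until sample prep (finishes minute 25). It runs from minute 25 to 25 + 50 = minute 75.
After sample prep (finishes minute 25, plus 10-minute gap → minute 35), wash step can start at minute 35 and finishes at minute 50.
Lysis waits on sample prep (finishes minute 25), so it starts at minute 25 and finishes at 25 + 25 = minute 50.
Staining has to wait for lysis (finishes minute 50); wash step (finishes minute 50, plus 20-minute gap → minute 70). The latest of these is minute 70, so staining runs minute 70 to 70 + 20 = minute 90.
For data upload: staining (finishes minute 90); wash step (finishes minute 50, plus 5-minute gap → minute 55); imaging (finishes minute 75). Taking the maximum gives a start of minute 90, and it finishes at 90 + 15 = minute 105.
All tasks are finished once the last one completes. Finish times: Sample prep at 25, Lysis at 50, Wash step at 50, Staining at 90, Imaging at 75, Data upload at 105. The latest is minute 105.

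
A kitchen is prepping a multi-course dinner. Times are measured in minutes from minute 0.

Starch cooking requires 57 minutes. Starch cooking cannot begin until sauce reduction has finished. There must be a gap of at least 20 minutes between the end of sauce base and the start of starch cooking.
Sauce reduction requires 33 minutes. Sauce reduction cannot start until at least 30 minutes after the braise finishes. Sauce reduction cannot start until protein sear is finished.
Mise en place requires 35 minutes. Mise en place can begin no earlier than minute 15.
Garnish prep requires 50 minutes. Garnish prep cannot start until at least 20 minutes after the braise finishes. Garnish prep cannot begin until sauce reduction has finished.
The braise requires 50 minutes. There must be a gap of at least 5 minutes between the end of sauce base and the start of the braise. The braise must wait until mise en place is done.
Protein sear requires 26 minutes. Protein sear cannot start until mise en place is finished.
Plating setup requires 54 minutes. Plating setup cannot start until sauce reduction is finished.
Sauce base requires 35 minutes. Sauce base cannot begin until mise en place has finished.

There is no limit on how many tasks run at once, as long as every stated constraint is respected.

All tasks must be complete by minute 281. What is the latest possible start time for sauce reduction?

191

Nothing follows starch cooking; the deadline of minute 281 is its only limit. It must start by 281 − 57 = minute 224.
To finish by minute 281, plating setup (duration 54) must start no later than minute 227.
Nothing follows garnish prep; the deadline of minute 281 is its only limit. It must start by 281 − 50 = minute 231.
Sauce reduction has several dependents: starch cooking (must start by minute 224); plating setup (must start by minute 227); garnish prep (must start by minute 231). The earliest of those limits is minute 224, so sauce reduction must start by 224 − 33 = minute 191.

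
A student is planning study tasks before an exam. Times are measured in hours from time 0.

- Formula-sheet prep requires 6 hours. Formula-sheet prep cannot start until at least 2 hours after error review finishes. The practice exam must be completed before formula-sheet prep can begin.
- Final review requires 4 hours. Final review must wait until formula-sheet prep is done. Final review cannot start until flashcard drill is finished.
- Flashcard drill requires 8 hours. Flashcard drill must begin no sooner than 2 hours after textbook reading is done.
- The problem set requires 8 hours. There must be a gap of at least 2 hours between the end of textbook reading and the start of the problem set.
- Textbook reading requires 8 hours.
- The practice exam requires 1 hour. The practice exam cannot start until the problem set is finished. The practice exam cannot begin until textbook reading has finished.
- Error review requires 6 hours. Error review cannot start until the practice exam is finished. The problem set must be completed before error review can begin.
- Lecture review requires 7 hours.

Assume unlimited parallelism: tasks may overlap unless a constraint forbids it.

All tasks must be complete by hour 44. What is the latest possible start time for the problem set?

To finish by hour 44, final review (duration 4) must start no later than hour 40.
Since final review (must start by hour 40) depends on it, formula-sheet prep must finish by hour 40. Backing off its 6-hour duration gives a latest start of hour 34.
Error review feeds into formula-sheet prep (must start by hour 34, minus 2-hour gap → hour 32); so error review must finish by hour 32 and therefore start by hour 26.
The practice exam must finish in time for error review (must start by hour 26); formula-sheet prep (must start by hour 34). The tightest is hour 26, so the practice exam must start by 26 − 1 = hour 25.
The problem set has several dependents: the practice exam (must start by hour 25); error review (must start by hour 26). The earliest of those limits is hour 25, so the problem set must start by 25 − 8 = hour 17.

17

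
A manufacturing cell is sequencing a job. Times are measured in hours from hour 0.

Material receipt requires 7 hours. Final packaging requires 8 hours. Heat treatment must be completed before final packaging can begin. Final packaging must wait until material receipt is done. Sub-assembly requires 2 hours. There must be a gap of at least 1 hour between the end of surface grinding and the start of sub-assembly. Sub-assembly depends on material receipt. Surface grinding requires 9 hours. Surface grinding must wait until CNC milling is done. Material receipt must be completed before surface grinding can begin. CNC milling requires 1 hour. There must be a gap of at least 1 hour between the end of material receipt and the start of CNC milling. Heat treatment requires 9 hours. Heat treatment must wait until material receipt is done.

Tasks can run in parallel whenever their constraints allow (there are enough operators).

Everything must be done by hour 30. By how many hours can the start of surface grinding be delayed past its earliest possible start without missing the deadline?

9

Material receipt can start immediately at hour 0; it finishes at hour 7.
After material receipt (finishes hour 7, plus 1-hour gap → hour 8), CNC milling can start at hour 8 and finishes at hour 9.
For surface grinding: CNC milling (finishes hour 9); material receipt (finishes hour 7). Taking the maximum gives a start of hour 9, and it finishes at 9 + 9 = hour 18.

Working backward from the deadline:
Sub-assembly must finish by hour 30; it takes 2 hours, so it must start by 30 − 2 = hour 28.
Surface grinding feeds into sub-assembly (must start by hour 28, minus 1-hour gap → hour 27); so surface grinding must finish by hour 27 and therefore start by hour 18.
So surface grinding can start as early as hour 9 and as late as hour 18, giving 18 − 9 = 9 hours of slack.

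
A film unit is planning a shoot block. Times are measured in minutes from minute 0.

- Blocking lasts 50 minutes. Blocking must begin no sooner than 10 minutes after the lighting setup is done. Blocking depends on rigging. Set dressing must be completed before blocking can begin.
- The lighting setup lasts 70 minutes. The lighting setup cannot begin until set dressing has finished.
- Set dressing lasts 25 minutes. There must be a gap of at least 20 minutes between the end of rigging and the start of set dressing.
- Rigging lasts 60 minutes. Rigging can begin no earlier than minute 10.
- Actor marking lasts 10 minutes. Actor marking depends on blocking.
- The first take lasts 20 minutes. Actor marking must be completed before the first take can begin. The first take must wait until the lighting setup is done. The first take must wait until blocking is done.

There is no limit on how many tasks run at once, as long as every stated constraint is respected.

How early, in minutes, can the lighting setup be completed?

Rigging waits on its own release at minute 10, so it starts at minute 10 and finishes at 10 + 60 = minute 70.
Set dressing cannot begin until rigging (finishes minute 70, plus 20-minute gap → minute 90). It runs from minute 90 to 90 + 25 = minute 115.
The lighting setup cannot begin until set dressing (finishes minute 115). It runs from minute 115 to 115 + 70 = minute 185.

185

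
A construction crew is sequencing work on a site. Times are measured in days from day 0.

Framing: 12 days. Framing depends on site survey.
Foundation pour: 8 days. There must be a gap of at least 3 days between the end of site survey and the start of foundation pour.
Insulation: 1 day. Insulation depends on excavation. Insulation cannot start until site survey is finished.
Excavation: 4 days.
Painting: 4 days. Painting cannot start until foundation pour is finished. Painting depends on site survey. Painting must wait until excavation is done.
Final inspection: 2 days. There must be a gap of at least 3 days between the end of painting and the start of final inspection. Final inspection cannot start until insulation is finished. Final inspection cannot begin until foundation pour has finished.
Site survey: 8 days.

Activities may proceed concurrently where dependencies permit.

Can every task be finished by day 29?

Excavation has no prerequisites, so it starts at day 0 and finishes at day 4.
Site survey can start immediately at day 0; it finishes at day 8.
Insulation needs all of excavation (finishes day 4); site survey (finishes day 8). That puts its earliest start at day 8; it finishes at 8 + 1 = day 9.
Framing cannot begin until site survey (finishes day 8). It runs from day 8 to 8 + 12 = day 20.
Foundation pour cannot begin until site survey (finishes day 8, plus 3-day gap → day 11). It runs from day 11 to 11 + 8 = day 19.
Painting needs all of foundation pour (finishes day 19); site survey (finishes day 8); excavation (finishes day 4). That puts its earliest start at day 19; it finishes at 19 + 4 = day 23.
Final inspection cannot start until painting (finishes day 23, plus 3-day gap → day 26); insulation (finishes day 9); foundation pour (finishes day 19). The controlling bound is day 26, so final inspection finishes at 26 + 2 = day 28.
Every task is finished by day 28, which is no later than the deadline of 29, so the schedule is feasible.

Yes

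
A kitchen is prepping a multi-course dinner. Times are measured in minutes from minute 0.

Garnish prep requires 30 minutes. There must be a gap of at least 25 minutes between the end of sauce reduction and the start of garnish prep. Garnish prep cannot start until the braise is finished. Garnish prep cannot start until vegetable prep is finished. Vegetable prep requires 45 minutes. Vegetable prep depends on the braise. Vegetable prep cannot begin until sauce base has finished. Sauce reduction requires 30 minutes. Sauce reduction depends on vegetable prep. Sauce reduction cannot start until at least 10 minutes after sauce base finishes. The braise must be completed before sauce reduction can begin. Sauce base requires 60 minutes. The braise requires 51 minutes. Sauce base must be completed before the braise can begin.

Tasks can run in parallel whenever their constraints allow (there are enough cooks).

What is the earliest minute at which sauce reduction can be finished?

Sauce base can start immediately at minute 0; it finishes at minute 60.
After sauce base (finishes minute 60), the braise can start at minute 60 and finishes at minute 111.
Vegetable prep needs all of the braise (finishes minute 111); sauce base (finishes minute 60). That puts its earliest start at minute 111; it finishes at 111 + 45 = minute 156.
Sauce reduction cannot start until vegetable prep (finishes minute 156); sauce base (finishes minute 60, plus 10-minute gap → minute 70); the braise (finishes minute 111). The controlling bound is minute 156, so sauce reduction finishes at 156 + 30 = minute 186.

186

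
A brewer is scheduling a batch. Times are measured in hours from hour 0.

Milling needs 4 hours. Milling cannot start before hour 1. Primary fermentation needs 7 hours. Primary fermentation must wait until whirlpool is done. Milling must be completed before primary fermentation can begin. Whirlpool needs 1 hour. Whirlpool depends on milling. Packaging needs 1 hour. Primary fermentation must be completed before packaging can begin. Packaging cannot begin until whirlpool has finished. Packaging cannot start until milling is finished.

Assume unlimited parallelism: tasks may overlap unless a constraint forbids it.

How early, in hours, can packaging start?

13

Milling cannot begin until its own release at hour 1. It runs from hour 1 to 1 + 4 = hour 5.
Whirlpool waits on milling (finishes hour 5), so it starts at hour 5 and finishes at 5 + 1 = hour 6.
Primary fermentation has to wait for whirlpool (finishes hour 6); milling (finishes hour 5). The latest of these is hour 6, so primary fermentation runs hour 6 to 6 + 7 = hour 13.
Packaging waits on primary fermentation (finishes hour 13); whirlpool (finishes hour 6); milling (finishes hour 5). The latest of these is hour 13, which is the earliest packaging can start.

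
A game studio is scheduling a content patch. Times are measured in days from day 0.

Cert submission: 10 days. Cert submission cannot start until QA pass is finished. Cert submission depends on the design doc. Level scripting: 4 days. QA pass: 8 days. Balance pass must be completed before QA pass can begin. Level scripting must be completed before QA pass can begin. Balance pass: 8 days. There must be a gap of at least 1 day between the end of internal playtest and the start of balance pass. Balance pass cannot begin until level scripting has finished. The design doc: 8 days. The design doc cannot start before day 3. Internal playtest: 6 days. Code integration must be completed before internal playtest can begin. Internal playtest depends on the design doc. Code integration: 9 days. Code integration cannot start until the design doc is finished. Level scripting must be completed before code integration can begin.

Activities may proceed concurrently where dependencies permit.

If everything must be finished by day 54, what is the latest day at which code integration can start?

12

Cert submission has no dependents, so it just needs to finish by day 54. Starting by 54 − 10 = day 44 achieves that.
QA pass must finish before cert submission (must start by day 44). With an 8-day duration, QA pass must start by 44 − 8 = day 36.
Since QA pass (must start by day 36) depends on it, balance pass must finish by day 36. Backing off its 8-day duration gives a latest start of day 28.
Internal playtest feeds into balance pass (must start by day 28, minus 1-day gap → day 27); so internal playtest must finish by day 27 and therefore start by day 21.
Code integration has to be done before internal playtest (must start by day 21). That means finishing by day 21, i.e. starting by 21 − 9 = day 12.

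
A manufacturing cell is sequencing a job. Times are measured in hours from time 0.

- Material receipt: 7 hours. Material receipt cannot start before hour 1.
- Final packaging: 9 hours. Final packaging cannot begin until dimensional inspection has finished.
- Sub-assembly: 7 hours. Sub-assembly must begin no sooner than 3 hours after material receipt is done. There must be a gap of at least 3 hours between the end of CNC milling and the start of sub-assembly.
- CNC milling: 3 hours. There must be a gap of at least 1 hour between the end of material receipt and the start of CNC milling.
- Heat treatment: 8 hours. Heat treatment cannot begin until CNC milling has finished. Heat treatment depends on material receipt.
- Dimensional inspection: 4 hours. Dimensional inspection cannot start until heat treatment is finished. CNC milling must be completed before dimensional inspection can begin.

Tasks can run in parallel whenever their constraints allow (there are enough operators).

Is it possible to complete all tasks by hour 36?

Yes

After its own release at hour 1, material receipt can start at hour 1 and finishes at hour 8.
CNC milling waits on material receipt (finishes hour 8, plus 1-hour gap → hour 9), so it starts at hour 9 and finishes at 9 + 3 = hour 12.
For sub-assembly: material receipt (finishes hour 8, plus 3-hour gap → hour 11); CNC milling (finishes hour 12, plus 3-hour gap → hour 15). Taking the maximum gives a start of hour 15, and it finishes at 15 + 7 = hour 22.
Heat treatment has to wait for CNC milling (finishes hour 12); material receipt (finishes hour 8). The latest of these is hour 12, so heat treatment runs hour 12 to 12 + 8 = hour 20.
Dimensional inspection cannot start until heat treatment (finishes hour 20); CNC milling (finishes hour 12). The controlling bound is hour 20, so dimensional inspection finishes at 20 + 4 = hour 24.
After dimensional inspection (finishes hour 24), final packaging can start at hour 24 and finishes at hour 33.
Every task is finished by hour 33, which is no later than the deadline of 36, so the schedule is feasible.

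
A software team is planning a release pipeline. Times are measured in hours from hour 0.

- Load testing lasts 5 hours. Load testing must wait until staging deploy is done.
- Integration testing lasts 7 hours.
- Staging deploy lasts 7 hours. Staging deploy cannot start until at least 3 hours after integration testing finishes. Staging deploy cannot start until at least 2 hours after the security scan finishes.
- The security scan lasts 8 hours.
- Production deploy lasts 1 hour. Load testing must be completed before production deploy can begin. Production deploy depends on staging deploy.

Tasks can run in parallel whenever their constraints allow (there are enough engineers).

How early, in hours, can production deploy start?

The security scan has no prerequisites, so it starts at hour 0 and finishes at hour 8.
Nothing blocks integration testing, so it runs from hour 0 to hour 7.
Staging deploy has to wait for integration testing (finishes hour 7, plus 3-hour gap → hour 10); the security scan (finishes hour 8, plus 2-hour gap → hour 10). The latest of these is hour 10, so staging deploy runs hour 10 to 10 + 7 = hour 17.
Load testing cannot begin until staging deploy (finishes hour 17). It runs from hour 17 to 17 + 5 = hour 22.
Production deploy waits on load testing (finishes hour 22); staging deploy (finishes hour 17). The latest of these is hour 22, which is the earliest production deploy can start.

22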